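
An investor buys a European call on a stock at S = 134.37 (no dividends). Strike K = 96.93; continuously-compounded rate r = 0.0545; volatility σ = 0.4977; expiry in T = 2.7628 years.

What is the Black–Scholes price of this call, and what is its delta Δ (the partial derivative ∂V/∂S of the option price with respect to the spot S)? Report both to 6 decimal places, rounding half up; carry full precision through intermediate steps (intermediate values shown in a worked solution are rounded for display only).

σ√T = 0.4977·√2.7628 = 0.827261
d₁ = (ln(S/K) + (r+σ²/2)T) / (σ√T) = (ln(134.37/96.93) + (0.0545+0.4977²/2)·2.7628) / 0.827261 = (0.326608 + 0.492753) / 0.827261 = 0.990451
d₂ = d₁ − σ√T = 0.990451 − 0.827261 = 0.163190
e^{−rT} = e^{−0.0545·2.7628} = 0.860215
N(d₁) = 0.839023,  N(d₂) = 0.564816
Call price V = S·N(d₁) − K·e^{−rT}·N(d₂) = 112.739526 − 47.094698 = 65.644827
Δ = N(d₁) = 0.839023

price = 65.644827
Δ = 0.839023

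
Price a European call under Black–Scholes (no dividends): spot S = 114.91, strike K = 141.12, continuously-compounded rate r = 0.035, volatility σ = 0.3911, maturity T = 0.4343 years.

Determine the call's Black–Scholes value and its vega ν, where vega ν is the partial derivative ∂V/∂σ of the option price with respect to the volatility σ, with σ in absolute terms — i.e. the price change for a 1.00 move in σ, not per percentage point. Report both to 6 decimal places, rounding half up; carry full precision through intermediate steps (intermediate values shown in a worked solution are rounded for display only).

σ√T = 0.3911·√0.4343 = 0.257741
d₁ = (ln(S/K) + (r+σ²/2)T) / (σ√T) = (ln(114.91/141.12) + (0.035+0.3911²/2)·0.4343) / 0.257741 = (-0.205461 + 0.048416) / 0.257741 = -0.609317
d₂ = d₁ − σ√T = -0.609317 − 0.257741 = -0.867058
e^{−rT} = e^{−0.035·0.4343} = 0.984914
N(d₁) = 0.271157,  N(d₂) = 0.192955
Call price V = S·N(d₁) − K·e^{−rT}·N(d₂) = 31.158656 − 26.819052 = 4.339604
φ(d₁) = (1/√(2π))·e^{−d₁²/2} = 0.331353
ν = S·φ(d₁)·√T = 25.092449

price = 4.339604
ν = 25.092449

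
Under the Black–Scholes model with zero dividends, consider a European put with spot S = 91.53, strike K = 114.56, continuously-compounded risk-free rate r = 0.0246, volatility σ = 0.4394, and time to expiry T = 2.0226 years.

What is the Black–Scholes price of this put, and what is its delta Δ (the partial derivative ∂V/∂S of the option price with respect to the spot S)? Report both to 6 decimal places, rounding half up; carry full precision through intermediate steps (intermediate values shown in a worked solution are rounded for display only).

σ√T = 0.4394·√2.0226 = 0.624907
d₁ = (ln(S/K) + (r+σ²/2)T) / (σ√T) = (ln(91.53/114.56) + (0.0246+0.4394²/2)·2.0226) / 0.624907 = (-0.224432 + 0.245010) / 0.624907 = 0.032930
d₂ = d₁ − σ√T = 0.032930 − 0.624907 = -0.591977
e^{−rT} = e^{−0.0246·2.0226} = 0.951462
N(−d₁) = 0.486865,  N(−d₂) = 0.723067
Put price V = K·e^{−rT}·N(−d₂) − S·N(−d₁) = 78.813884 − 44.562775 = 34.251109
Δ = −N(−d₁) = -0.486865

price = 34.251109
Δ = -0.486865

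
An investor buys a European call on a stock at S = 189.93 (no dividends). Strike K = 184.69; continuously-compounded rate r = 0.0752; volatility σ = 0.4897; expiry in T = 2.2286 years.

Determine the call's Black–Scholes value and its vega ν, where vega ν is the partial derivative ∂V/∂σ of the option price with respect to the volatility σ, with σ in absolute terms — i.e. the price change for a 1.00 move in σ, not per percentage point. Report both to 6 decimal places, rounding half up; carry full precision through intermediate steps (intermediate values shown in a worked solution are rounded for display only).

σ√T = 0.4897·√2.2286 = 0.731048
d₁ = (ln(S/K) + (r+σ²/2)T) / (σ√T) = (ln(189.93/184.69) + (0.0752+0.4897²/2)·2.2286) / 0.731048 = (0.027977 + 0.434807) / 0.731048 = 0.633041
d₂ = d₁ − σ√T = 0.633041 − 0.731048 = -0.098008
e^{−rT} = e^{−0.0752·2.2286} = 0.845700
N(d₁) = 0.736646,  N(d₂) = 0.460963
Call price V = S·N(d₁) − K·e^{−rT}·N(d₂) = 139.911268 − 71.998892 = 67.912376
φ(d₁) = (1/√(2π))·e^{−d₁²/2} = 0.326505
ν = S·φ(d₁)·√T = 92.576333

price = 67.912376
ν = 92.576333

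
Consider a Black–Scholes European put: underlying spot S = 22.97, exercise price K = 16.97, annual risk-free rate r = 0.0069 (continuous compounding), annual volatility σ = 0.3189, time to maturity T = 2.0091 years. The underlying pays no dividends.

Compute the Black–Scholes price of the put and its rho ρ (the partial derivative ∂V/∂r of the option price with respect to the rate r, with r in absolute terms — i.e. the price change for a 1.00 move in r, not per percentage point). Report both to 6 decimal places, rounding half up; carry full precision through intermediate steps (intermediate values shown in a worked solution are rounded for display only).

price = 1.247274
ρ = -10.679358

σ√T = 0.3189·√2.0091 = 0.452018
d₁ = (ln(S/K) + (r+σ²/2)T) / (σ√T) = (ln(22.97/16.97) + (0.0069+0.3189²/2)·2.0091) / 0.452018 = (0.302742 + 0.116023) / 0.452018 = 0.926435
d₂ = d₁ − σ√T = 0.926435 − 0.452018 = 0.474417
e^{−rT} = e^{−0.0069·2.0091} = 0.986233
N(−d₁) = 0.177110,  N(−d₂) = 0.317601
Put price V = K·e^{−rT}·N(−d₂) − S·N(−d₁) = 5.315493 − 4.068219 = 1.247274
ρ = −K·T·e^{−rT}·N(−d₂) = -10.679358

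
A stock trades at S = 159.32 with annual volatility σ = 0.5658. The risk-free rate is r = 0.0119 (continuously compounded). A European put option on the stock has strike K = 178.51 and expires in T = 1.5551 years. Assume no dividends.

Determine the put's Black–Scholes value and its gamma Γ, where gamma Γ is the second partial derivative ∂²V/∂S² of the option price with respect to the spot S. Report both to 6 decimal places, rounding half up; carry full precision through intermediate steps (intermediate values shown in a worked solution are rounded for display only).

σ√T = 0.5658·√1.5551 = 0.705573
d₁ = (ln(S/K) + (r+σ²/2)T) / (σ√T) = (ln(159.32/178.51) + (0.0119+0.5658²/2)·1.5551) / 0.705573 = (-0.113730 + 0.267422) / 0.705573 = 0.217827
d₂ = d₁ − σ√T = 0.217827 − 0.705573 = -0.487747
e^{−rT} = e^{−0.0119·1.5551} = 0.981664
N(−d₁) = 0.413782,  N(−d₂) = 0.687135
Put price V = K·e^{−rT}·N(−d₂) − S·N(−d₁) = 120.411486 − 65.923765 = 54.487721
φ(d₁) = (1/√(2π))·e^{−d₁²/2} = 0.389589
Γ = φ(d₁) / (S·σ·√T) = 0.003466

price = 54.487721
Γ = 0.003466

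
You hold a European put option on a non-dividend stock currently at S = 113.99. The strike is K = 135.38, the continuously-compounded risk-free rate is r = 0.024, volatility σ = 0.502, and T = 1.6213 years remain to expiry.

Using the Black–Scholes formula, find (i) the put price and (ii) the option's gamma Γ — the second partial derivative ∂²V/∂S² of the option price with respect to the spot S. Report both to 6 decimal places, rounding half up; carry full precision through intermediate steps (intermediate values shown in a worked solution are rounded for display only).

price = 39.363547
Γ = 0.005441

σ√T = 0.502·√1.6213 = 0.639198
d₁ = (ln(S/K) + (r+σ²/2)T) / (σ√T) = (ln(113.99/135.38) + (0.024+0.502²/2)·1.6213) / 0.639198 = (-0.171975 + 0.243198) / 0.639198 = 0.111426
d₂ = d₁ − σ√T = 0.111426 − 0.639198 = -0.527772
e^{−rT} = e^{−0.024·1.6213} = 0.961836
N(−d₁) = 0.455639,  N(−d₂) = 0.701171
Put price V = K·e^{−rT}·N(−d₂) − S·N(−d₁) = 91.301864 − 51.938317 = 39.363547
φ(d₁) = (1/√(2π))·e^{−d₁²/2} = 0.396473
Γ = φ(d₁) / (S·σ·√T) = 0.005441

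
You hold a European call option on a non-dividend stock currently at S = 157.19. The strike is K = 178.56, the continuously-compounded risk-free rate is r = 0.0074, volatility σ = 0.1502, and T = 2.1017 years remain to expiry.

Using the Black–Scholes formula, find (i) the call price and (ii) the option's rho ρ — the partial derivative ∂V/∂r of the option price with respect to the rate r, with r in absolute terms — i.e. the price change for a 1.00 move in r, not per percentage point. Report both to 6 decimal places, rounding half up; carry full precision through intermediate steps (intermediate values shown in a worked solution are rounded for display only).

σ√T = 0.1502·√2.1017 = 0.217749
d₁ = (ln(S/K) + (r+σ²/2)T) / (σ√T) = (ln(157.19/178.56) + (0.0074+0.1502²/2)·2.1017) / 0.217749 = (-0.127469 + 0.039260) / 0.217749 = -0.405099
d₂ = d₁ − σ√T = -0.405099 − 0.217749 = -0.622847
e^{−rT} = e^{−0.0074·2.1017} = 0.984568
N(d₁) = 0.342703,  N(d₂) = 0.266693
Call price V = S·N(d₁) − K·e^{−rT}·N(d₂) = 53.869414 − 46.885721 = 6.983693
ρ = K·T·e^{−rT}·N(d₂) = 98.539720

price = 6.983693
ρ = 98.539720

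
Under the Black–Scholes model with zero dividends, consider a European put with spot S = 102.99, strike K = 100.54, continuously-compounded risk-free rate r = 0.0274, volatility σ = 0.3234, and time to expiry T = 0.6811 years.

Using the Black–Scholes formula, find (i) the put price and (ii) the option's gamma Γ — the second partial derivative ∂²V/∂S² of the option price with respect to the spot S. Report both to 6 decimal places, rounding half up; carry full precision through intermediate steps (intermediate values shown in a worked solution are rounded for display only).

σ√T = 0.3234·√0.6811 = 0.266898
d₁ = (ln(S/K) + (r+σ²/2)T) / (σ√T) = (ln(102.99/100.54) + (0.0274+0.3234²/2)·0.6811) / 0.266898 = (0.024076 + 0.054279) / 0.266898 = 0.293579
d₂ = d₁ − σ√T = 0.293579 − 0.266898 = 0.026681
e^{−rT} = e^{−0.0274·0.6811} = 0.981511
N(−d₁) = 0.384540,  N(−d₂) = 0.489357
Put price V = K·e^{−rT}·N(−d₂) − S·N(−d₁) = 48.290303 − 39.603755 = 8.686547
φ(d₁) = (1/√(2π))·e^{−d₁²/2} = 0.382115
Γ = φ(d₁) / (S·σ·√T) = 0.013901

price = 8.686547
Γ = 0.013901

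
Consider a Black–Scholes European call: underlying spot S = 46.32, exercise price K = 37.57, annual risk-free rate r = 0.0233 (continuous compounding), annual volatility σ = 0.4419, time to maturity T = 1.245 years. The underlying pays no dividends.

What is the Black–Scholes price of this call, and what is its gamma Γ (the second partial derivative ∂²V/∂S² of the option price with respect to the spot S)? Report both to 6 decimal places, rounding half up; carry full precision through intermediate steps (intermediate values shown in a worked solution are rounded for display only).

price = 13.876032
Γ = 0.013382

σ√T = 0.4419·√1.245 = 0.493070
d₁ = (ln(S/K) + (r+σ²/2)T) / (σ√T) = (ln(46.32/37.57) + (0.0233+0.4419²/2)·1.245) / 0.493070 = (0.209368 + 0.150568) / 0.493070 = 0.729989
d₂ = d₁ − σ√T = 0.729989 − 0.493070 = 0.236918
e^{−rT} = e^{−0.0233·1.245} = 0.971408
N(d₁) = 0.767301,  N(d₂) = 0.593640
Call price V = S·N(d₁) − K·e^{−rT}·N(d₂) = 35.541401 − 21.665369 = 13.876032
φ(d₁) = (1/√(2π))·e^{−d₁²/2} = 0.305630
Γ = φ(d₁) / (S·σ·√T) = 0.013382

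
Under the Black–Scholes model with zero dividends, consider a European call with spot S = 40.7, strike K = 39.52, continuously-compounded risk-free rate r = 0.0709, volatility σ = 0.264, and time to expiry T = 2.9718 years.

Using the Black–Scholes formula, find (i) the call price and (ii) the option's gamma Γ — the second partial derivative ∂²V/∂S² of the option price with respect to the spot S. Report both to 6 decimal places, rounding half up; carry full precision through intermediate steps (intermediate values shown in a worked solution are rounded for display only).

σ√T = 0.264·√2.9718 = 0.455107
d₁ = (ln(S/K) + (r+σ²/2)T) / (σ√T) = (ln(40.7/39.52) + (0.0709+0.264²/2)·2.9718) / 0.455107 = (0.029421 + 0.314262) / 0.455107 = 0.755170
d₂ = d₁ − σ√T = 0.755170 − 0.455107 = 0.300062
e^{−rT} = e^{−0.0709·2.9718} = 0.810017
N(d₁) = 0.774926,  N(d₂) = 0.617935
Call price V = S·N(d₁) − K·e^{−rT}·N(d₂) = 31.539504 − 19.781251 = 11.758252
φ(d₁) = (1/√(2π))·e^{−d₁²/2} = 0.299968
Γ = φ(d₁) / (S·σ·√T) = 0.016194

price = 11.758252
Γ = 0.016194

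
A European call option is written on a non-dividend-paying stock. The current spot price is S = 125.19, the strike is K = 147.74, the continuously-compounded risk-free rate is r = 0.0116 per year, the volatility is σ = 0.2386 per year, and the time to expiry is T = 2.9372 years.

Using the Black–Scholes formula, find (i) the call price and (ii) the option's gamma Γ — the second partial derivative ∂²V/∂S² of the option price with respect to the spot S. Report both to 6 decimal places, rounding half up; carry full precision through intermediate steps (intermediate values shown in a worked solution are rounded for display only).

price = 14.002942
Γ = 0.007740

σ√T = 0.2386·√2.9372 = 0.408919
d₁ = (ln(S/K) + (r+σ²/2)T) / (σ√T) = (ln(125.19/147.74) + (0.0116+0.2386²/2)·2.9372) / 0.408919 = (-0.165621 + 0.117679) / 0.408919 = -0.117242
d₂ = d₁ − σ√T = -0.117242 − 0.408919 = -0.526161
e^{−rT} = e^{−0.0116·2.9372} = 0.966502
N(d₁) = 0.453334,  N(d₂) = 0.299388
Call price V = S·N(d₁) − K·e^{−rT}·N(d₂) = 56.752894 − 42.749952 = 14.002942
φ(d₁) = (1/√(2π))·e^{−d₁²/2} = 0.396210
Γ = φ(d₁) / (S·σ·√T) = 0.007740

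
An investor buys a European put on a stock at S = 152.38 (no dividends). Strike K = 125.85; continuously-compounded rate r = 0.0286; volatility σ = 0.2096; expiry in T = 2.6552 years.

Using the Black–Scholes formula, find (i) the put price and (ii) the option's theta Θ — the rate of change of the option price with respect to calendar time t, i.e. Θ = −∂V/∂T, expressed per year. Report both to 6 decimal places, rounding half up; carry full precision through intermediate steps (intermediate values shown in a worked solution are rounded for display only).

σ√T = 0.2096·√2.6552 = 0.341539
d₁ = (ln(S/K) + (r+σ²/2)T) / (σ√T) = (ln(152.38/125.85) + (0.0286+0.2096²/2)·2.6552) / 0.341539 = (0.191287 + 0.134263) / 0.341539 = 0.953186
d₂ = d₁ − σ√T = 0.953186 − 0.341539 = 0.611647
e^{−rT} = e^{−0.0286·2.6552} = 0.926873
N(−d₁) = 0.170248,  N(−d₂) = 0.270386
Put price V = K·e^{−rT}·N(−d₂) − S·N(−d₁) = 31.539673 − 25.942395 = 5.597278
φ(d₁) = (1/√(2π))·e^{−d₁²/2} = 0.253290
Θ = −S·φ(d₁)·σ/(2√T) + r·K·e^{−rT}·N(−d₂) = −2.482326 + 0.902035 = -1.580291

price = 5.597278
Θ = -1.580291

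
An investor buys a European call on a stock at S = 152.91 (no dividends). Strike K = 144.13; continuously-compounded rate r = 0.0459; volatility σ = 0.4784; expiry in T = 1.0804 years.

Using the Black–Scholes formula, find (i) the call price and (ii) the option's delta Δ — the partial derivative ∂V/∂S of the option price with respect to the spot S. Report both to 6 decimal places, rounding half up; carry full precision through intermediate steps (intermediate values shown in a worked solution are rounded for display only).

price = 37.017648
Δ = 0.679849

σ√T = 0.4784·√1.0804 = 0.497260
d₁ = (ln(S/K) + (r+σ²/2)T) / (σ√T) = (ln(152.91/144.13) + (0.0459+0.4784²/2)·1.0804) / 0.497260 = (0.059134 + 0.173224) / 0.497260 = 0.467277
d₂ = d₁ − σ√T = 0.467277 − 0.497260 = -0.029983
e^{−rT} = e^{−0.0459·1.0804} = 0.951619
N(d₁) = 0.679849,  N(d₂) = 0.488040
Call price V = S·N(d₁) − K·e^{−rT}·N(d₂) = 103.955710 − 66.938062 = 37.017648
Δ = N(d₁) = 0.679849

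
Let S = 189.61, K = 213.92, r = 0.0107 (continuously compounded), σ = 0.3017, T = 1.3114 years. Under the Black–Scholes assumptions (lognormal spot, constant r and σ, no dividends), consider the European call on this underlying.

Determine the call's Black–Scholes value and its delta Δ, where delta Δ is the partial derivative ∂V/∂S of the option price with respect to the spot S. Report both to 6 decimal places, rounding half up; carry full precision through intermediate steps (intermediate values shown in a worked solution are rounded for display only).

σ√T = 0.3017·√1.3114 = 0.345496
d₁ = (ln(S/K) + (r+σ²/2)T) / (σ√T) = (ln(189.61/213.92) + (0.0107+0.3017²/2)·1.3114) / 0.345496 = (-0.120633 + 0.073716) / 0.345496 = -0.135796
d₂ = d₁ − σ√T = -0.135796 − 0.345496 = -0.481292
e^{−rT} = e^{−0.0107·1.3114} = 0.986066
N(d₁) = 0.445991,  N(d₂) = 0.315154
Call price V = S·N(d₁) − K·e^{−rT}·N(d₂) = 84.564377 − 66.478428 = 18.085950
Δ = N(d₁) = 0.445991

price = 18.085950
Δ = 0.445991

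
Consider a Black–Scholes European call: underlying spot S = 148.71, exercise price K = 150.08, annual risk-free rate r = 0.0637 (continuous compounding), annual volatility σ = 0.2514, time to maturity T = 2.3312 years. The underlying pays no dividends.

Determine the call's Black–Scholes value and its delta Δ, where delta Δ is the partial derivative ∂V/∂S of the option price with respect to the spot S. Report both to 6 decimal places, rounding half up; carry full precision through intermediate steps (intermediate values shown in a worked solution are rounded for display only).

price = 32.191082
Δ = 0.710519

σ√T = 0.2514·√2.3312 = 0.383844
d₁ = (ln(S/K) + (r+σ²/2)T) / (σ√T) = (ln(148.71/150.08) + (0.0637+0.2514²/2)·2.3312) / 0.383844 = (-0.009170 + 0.222166) / 0.383844 = 0.554900
d₂ = d₁ − σ√T = 0.554900 − 0.383844 = 0.171056
e^{−rT} = e^{−0.0637·2.3312} = 0.862002
N(d₁) = 0.710519,  N(d₂) = 0.567910
Call price V = S·N(d₁) − K·e^{−rT}·N(d₂) = 105.661213 − 73.470131 = 32.191082
Δ = N(d₁) = 0.710519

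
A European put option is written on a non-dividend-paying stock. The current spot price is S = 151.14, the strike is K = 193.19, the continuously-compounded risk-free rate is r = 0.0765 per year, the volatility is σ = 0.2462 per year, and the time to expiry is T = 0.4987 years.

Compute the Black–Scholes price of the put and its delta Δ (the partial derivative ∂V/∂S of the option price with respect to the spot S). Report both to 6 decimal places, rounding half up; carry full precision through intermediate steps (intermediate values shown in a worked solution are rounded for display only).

σ√T = 0.2462·√0.4987 = 0.173863
d₁ = (ln(S/K) + (r+σ²/2)T) / (σ√T) = (ln(151.14/193.19) + (0.0765+0.2462²/2)·0.4987) / 0.173863 = (-0.245468 + 0.053265) / 0.173863 = -1.105483
d₂ = d₁ − σ√T = -1.105483 − 0.173863 = -1.279346
e^{−rT} = e^{−0.0765·0.4987} = 0.962568
N(−d₁) = 0.865525,  N(−d₂) = 0.899612
Put price V = K·e^{−rT}·N(−d₂) − S·N(−d₁) = 167.290590 − 130.815422 = 36.475168
Δ = −N(−d₁) = -0.865525

price = 36.475168
Δ = -0.865525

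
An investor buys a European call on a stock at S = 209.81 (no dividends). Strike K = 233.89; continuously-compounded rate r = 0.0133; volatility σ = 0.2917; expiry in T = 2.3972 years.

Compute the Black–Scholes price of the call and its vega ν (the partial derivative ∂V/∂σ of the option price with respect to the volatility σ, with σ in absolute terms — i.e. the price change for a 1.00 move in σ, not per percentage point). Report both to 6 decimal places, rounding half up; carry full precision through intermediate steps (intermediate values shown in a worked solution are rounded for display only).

σ√T = 0.2917·√2.3972 = 0.451636
d₁ = (ln(S/K) + (r+σ²/2)T) / (σ√T) = (ln(209.81/233.89) + (0.0133+0.2917²/2)·2.3972) / 0.451636 = (-0.108649 + 0.133870) / 0.451636 = 0.055845
d₂ = d₁ − σ√T = 0.055845 − 0.451636 = -0.395791
e^{−rT} = e^{−0.0133·2.3972} = 0.968620
N(d₁) = 0.522267,  N(d₂) = 0.346130
Call price V = S·N(d₁) − K·e^{−rT}·N(d₂) = 109.576938 − 78.415881 = 31.161057
φ(d₁) = (1/√(2π))·e^{−d₁²/2} = 0.398321
ν = S·φ(d₁)·√T = 129.393115

price = 31.161057
ν = 129.393115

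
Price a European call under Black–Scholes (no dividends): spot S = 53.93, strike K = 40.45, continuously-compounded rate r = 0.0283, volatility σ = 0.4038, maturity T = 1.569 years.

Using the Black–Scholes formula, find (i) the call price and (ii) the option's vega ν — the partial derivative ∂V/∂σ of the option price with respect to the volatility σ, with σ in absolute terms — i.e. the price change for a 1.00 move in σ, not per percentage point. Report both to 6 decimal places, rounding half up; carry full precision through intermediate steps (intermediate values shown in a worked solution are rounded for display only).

σ√T = 0.4038·√1.569 = 0.505799
d₁ = (ln(S/K) + (r+σ²/2)T) / (σ√T) = (ln(53.93/40.45) + (0.0283+0.4038²/2)·1.569) / 0.505799 = (0.287620 + 0.172319) / 0.505799 = 0.909332
d₂ = d₁ − σ√T = 0.909332 − 0.505799 = 0.403534
e^{−rT} = e^{−0.0283·1.569} = 0.956569
N(d₁) = 0.818413,  N(d₂) = 0.656722
Call price V = S·N(d₁) − K·e^{−rT}·N(d₂) = 44.136993 − 25.410681 = 18.726311
φ(d₁) = (1/√(2π))·e^{−d₁²/2} = 0.263848
ν = S·φ(d₁)·√T = 17.823628

price = 18.726311
ν = 17.823628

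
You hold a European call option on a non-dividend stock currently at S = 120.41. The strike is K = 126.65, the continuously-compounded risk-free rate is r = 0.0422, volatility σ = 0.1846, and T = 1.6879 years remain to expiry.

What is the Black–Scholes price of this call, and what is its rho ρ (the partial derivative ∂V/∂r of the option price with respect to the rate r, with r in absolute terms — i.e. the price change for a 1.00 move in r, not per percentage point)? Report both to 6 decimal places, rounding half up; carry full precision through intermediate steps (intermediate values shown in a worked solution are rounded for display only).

price = 12.651223
ρ = 96.870809

σ√T = 0.1846·√1.6879 = 0.239831
d₁ = (ln(S/K) + (r+σ²/2)T) / (σ√T) = (ln(120.41/126.65) + (0.0422+0.1846²/2)·1.6879) / 0.239831 = (-0.050525 + 0.099989) / 0.239831 = 0.206245
d₂ = d₁ − σ√T = 0.206245 − 0.239831 = -0.033585
e^{−rT} = e^{−0.0422·1.6879} = 0.931248
N(d₁) = 0.581700,  N(d₂) = 0.486604
Call price V = S·N(d₁) − K·e^{−rT}·N(d₂) = 70.042543 − 57.391320 = 12.651223
ρ = K·T·e^{−rT}·N(d₂) = 96.870809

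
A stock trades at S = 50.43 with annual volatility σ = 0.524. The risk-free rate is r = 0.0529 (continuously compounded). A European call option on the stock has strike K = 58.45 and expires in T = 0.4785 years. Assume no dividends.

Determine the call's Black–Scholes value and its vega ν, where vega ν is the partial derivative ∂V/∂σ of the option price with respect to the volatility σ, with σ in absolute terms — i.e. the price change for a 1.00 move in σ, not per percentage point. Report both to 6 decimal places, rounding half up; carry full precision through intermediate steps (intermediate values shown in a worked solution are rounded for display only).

price = 4.874769
ν = 13.748298

σ√T = 0.524·√0.4785 = 0.362470
d₁ = (ln(S/K) + (r+σ²/2)T) / (σ√T) = (ln(50.43/58.45) + (0.0529+0.524²/2)·0.4785) / 0.362470 = (-0.147585 + 0.091005) / 0.362470 = -0.156097
d₂ = d₁ − σ√T = -0.156097 − 0.362470 = -0.518567
e^{−rT} = e^{−0.0529·0.4785} = 0.975005
N(d₁) = 0.437978,  N(d₂) = 0.302031
Call price V = S·N(d₁) − K·e^{−rT}·N(d₂) = 22.087245 − 17.212476 = 4.874769
φ(d₁) = (1/√(2π))·e^{−d₁²/2} = 0.394111
ν = S·φ(d₁)·√T = 13.748298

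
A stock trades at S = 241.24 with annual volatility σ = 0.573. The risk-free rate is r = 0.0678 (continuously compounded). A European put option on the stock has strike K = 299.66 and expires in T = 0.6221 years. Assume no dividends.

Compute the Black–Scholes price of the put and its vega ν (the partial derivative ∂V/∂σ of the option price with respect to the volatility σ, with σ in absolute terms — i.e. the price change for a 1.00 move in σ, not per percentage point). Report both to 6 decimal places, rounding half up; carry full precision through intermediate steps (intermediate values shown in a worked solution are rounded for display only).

σ√T = 0.573·√0.6221 = 0.451944
d₁ = (ln(S/K) + (r+σ²/2)T) / (σ√T) = (ln(241.24/299.66) + (0.0678+0.573²/2)·0.6221) / 0.451944 = (-0.216856 + 0.144305) / 0.451944 = -0.160531
d₂ = d₁ − σ√T = -0.160531 − 0.451944 = -0.612475
e^{−rT} = e^{−0.0678·0.6221} = 0.958699
N(−d₁) = 0.563769,  N(−d₂) = 0.729888
Put price V = K·e^{−rT}·N(−d₂) − S·N(−d₁) = 209.684990 − 136.003548 = 73.681442
φ(d₁) = (1/√(2π))·e^{−d₁²/2} = 0.393835
ν = S·φ(d₁)·√T = 74.936525

price = 73.681442
ν = 74.936525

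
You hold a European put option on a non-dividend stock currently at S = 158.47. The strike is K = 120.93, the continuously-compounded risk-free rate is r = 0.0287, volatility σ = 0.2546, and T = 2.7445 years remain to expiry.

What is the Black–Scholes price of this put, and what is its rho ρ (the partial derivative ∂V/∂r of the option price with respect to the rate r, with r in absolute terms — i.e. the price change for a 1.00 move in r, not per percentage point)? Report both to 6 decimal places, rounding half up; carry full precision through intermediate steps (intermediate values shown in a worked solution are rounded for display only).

price = 6.339652
ρ = -82.416258

σ√T = 0.2546·√2.7445 = 0.421784
d₁ = (ln(S/K) + (r+σ²/2)T) / (σ√T) = (ln(158.47/120.93) + (0.0287+0.2546²/2)·2.7445) / 0.421784 = (0.270353 + 0.167718) / 0.421784 = 1.038616
d₂ = d₁ − σ√T = 1.038616 − 0.421784 = 0.616832
e^{−rT} = e^{−0.0287·2.7445} = 0.924255
N(−d₁) = 0.149492,  N(−d₂) = 0.268673
Put price V = K·e^{−rT}·N(−d₂) − S·N(−d₁) = 30.029608 − 23.689956 = 6.339652
ρ = −K·T·e^{−rT}·N(−d₂) = -82.416258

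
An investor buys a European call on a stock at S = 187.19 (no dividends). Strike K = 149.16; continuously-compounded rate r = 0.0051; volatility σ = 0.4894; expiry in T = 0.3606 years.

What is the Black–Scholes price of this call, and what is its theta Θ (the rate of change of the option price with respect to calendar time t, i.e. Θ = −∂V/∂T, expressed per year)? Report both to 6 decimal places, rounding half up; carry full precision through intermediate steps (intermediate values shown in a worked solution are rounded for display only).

σ√T = 0.4894·√0.3606 = 0.293885
d₁ = (ln(S/K) + (r+σ²/2)T) / (σ√T) = (ln(187.19/149.16) + (0.0051+0.4894²/2)·0.3606) / 0.293885 = (0.227105 + 0.045023) / 0.293885 = 0.925968
d₂ = d₁ − σ√T = 0.925968 − 0.293885 = 0.632083
e^{−rT} = e^{−0.0051·0.3606} = 0.998163
N(d₁) = 0.822769,  N(d₂) = 0.736334
Call price V = S·N(d₁) − K·e^{−rT}·N(d₂) = 154.014071 − 109.629749 = 44.384322
φ(d₁) = (1/√(2π))·e^{−d₁²/2} = 0.259851
Θ = −S·φ(d₁)·σ/(2√T) − r·K·e^{−rT}·N(d₂) = −19.821118 − 0.559112 = -20.380230

price = 44.384322
Θ = -20.380230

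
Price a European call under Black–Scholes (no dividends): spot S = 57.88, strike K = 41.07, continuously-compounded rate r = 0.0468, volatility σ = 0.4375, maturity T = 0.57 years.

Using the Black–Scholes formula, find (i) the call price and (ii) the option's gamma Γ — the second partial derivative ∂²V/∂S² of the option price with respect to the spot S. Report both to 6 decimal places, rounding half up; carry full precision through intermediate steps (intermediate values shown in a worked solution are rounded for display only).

price = 18.930807
Γ = 0.009143

σ√T = 0.4375·√0.57 = 0.330305
d₁ = (ln(S/K) + (r+σ²/2)T) / (σ√T) = (ln(57.88/41.07) + (0.0468+0.4375²/2)·0.57) / 0.330305 = (0.343094 + 0.081227) / 0.330305 = 1.284632
d₂ = d₁ − σ√T = 1.284632 − 0.330305 = 0.954327
e^{−rT} = e^{−0.0468·0.57} = 0.973677
N(d₁) = 0.900540,  N(d₂) = 0.830041
Call price V = S·N(d₁) − K·e^{−rT}·N(d₂) = 52.123230 − 33.192423 = 18.930807
φ(d₁) = (1/√(2π))·e^{−d₁²/2} = 0.174806
Γ = φ(d₁) / (S·σ·√T) = 0.009143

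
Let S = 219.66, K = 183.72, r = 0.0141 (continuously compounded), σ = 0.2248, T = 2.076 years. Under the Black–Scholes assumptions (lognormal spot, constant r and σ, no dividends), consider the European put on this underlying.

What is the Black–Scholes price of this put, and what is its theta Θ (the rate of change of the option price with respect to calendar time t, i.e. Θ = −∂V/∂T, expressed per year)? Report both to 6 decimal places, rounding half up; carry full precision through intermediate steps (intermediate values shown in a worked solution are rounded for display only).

price = 10.023430
Θ = -4.154472

σ√T = 0.2248·√2.076 = 0.323899
d₁ = (ln(S/K) + (r+σ²/2)T) / (σ√T) = (ln(219.66/183.72) + (0.0141+0.2248²/2)·2.076) / 0.323899 = (0.178668 + 0.081727) / 0.323899 = 0.803938
d₂ = d₁ − σ√T = 0.803938 − 0.323899 = 0.480039
e^{−rT} = e^{−0.0141·2.076} = 0.971153
N(−d₁) = 0.210716,  N(−d₂) = 0.315600
Put price V = K·e^{−rT}·N(−d₂) − S·N(−d₁) = 56.309379 − 46.285949 = 10.023430
φ(d₁) = (1/√(2π))·e^{−d₁²/2} = 0.288778
Θ = −S·φ(d₁)·σ/(2√T) + r·K·e^{−rT}·N(−d₂) = −4.948434 + 0.793962 = -4.154472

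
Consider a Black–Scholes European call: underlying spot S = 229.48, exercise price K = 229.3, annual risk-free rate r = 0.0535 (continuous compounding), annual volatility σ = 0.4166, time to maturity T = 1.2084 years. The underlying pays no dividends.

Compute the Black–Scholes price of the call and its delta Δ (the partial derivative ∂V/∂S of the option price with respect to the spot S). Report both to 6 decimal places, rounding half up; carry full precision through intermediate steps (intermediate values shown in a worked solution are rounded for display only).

price = 47.916229
Δ = 0.645002

σ√T = 0.4166·√1.2084 = 0.457957
d₁ = (ln(S/K) + (r+σ²/2)T) / (σ√T) = (ln(229.48/229.3) + (0.0535+0.4166²/2)·1.2084) / 0.457957 = (0.000785 + 0.169512) / 0.457957 = 0.371861
d₂ = d₁ − σ√T = 0.371861 − 0.457957 = -0.086096
e^{−rT} = e^{−0.0535·1.2084} = 0.937396
N(d₁) = 0.645002,  N(d₂) = 0.465695
Call price V = S·N(d₁) − K·e^{−rT}·N(d₂) = 148.015027 − 100.098798 = 47.916229
Δ = N(d₁) = 0.645002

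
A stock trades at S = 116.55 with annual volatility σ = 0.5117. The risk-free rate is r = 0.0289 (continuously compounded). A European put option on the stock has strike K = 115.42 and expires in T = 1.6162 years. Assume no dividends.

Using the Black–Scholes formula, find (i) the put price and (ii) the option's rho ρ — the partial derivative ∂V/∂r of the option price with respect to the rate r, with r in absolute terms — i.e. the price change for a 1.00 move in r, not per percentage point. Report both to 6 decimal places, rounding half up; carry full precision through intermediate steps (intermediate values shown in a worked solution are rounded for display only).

price = 25.812956
ρ = -105.793306

σ√T = 0.5117·√1.6162 = 0.650523
d₁ = (ln(S/K) + (r+σ²/2)T) / (σ√T) = (ln(116.55/115.42) + (0.0289+0.5117²/2)·1.6162) / 0.650523 = (0.009743 + 0.258299) / 0.650523 = 0.412039
d₂ = d₁ − σ√T = 0.412039 − 0.650523 = -0.238484
e^{−rT} = e^{−0.0289·1.6162} = 0.954366
N(−d₁) = 0.340155,  N(−d₂) = 0.594247
Put price V = K·e^{−rT}·N(−d₂) − S·N(−d₁) = 65.458054 − 39.645098 = 25.812956
ρ = −K·T·e^{−rT}·N(−d₂) = -105.793306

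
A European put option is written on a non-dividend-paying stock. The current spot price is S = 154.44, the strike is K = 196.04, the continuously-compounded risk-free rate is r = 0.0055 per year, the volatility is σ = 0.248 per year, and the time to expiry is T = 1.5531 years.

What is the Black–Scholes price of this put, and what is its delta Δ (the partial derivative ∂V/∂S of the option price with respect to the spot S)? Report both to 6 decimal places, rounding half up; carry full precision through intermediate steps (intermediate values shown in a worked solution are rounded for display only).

price = 46.979816
Δ = -0.722254

σ√T = 0.248·√1.5531 = 0.309066
d₁ = (ln(S/K) + (r+σ²/2)T) / (σ√T) = (ln(154.44/196.04) + (0.0055+0.248²/2)·1.5531) / 0.309066 = (-0.238513 + 0.056303) / 0.309066 = -0.589550
d₂ = d₁ − σ√T = -0.589550 − 0.309066 = -0.898617
e^{−rT} = e^{−0.0055·1.5531} = 0.991494
N(−d₁) = 0.722254,  N(−d₂) = 0.815572
Put price V = K·e^{−rT}·N(−d₂) − S·N(−d₁) = 158.524718 − 111.544902 = 46.979816
Δ = −N(−d₁) = -0.722254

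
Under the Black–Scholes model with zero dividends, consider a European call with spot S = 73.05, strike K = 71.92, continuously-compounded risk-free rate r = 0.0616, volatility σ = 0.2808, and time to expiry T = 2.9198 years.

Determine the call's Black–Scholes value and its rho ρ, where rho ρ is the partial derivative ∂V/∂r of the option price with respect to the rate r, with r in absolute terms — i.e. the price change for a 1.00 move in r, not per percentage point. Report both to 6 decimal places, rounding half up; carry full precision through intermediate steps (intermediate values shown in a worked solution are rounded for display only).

σ√T = 0.2808·√2.9198 = 0.479815
d₁ = (ln(S/K) + (r+σ²/2)T) / (σ√T) = (ln(73.05/71.92) + (0.0616+0.2808²/2)·2.9198) / 0.479815 = (0.015590 + 0.294971) / 0.479815 = 0.647251
d₂ = d₁ − σ√T = 0.647251 − 0.479815 = 0.167436
e^{−rT} = e^{−0.0616·2.9198} = 0.835387
N(d₁) = 0.741265,  N(d₂) = 0.566487
Call price V = S·N(d₁) − K·e^{−rT}·N(d₂) = 54.149423 − 34.035113 = 20.114310
ρ = K·T·e^{−rT}·N(d₂) = 99.375722

price = 20.114310
ρ = 99.375722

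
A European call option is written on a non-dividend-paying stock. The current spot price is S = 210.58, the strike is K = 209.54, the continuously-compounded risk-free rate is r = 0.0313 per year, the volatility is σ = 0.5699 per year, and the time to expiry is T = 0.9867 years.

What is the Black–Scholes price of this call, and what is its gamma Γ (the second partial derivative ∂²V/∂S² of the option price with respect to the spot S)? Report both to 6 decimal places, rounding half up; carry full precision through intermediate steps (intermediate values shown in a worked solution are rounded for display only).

price = 49.900116
Γ = 0.003152

σ√T = 0.5699·√0.9867 = 0.566097
d₁ = (ln(S/K) + (r+σ²/2)T) / (σ√T) = (ln(210.58/209.54) + (0.0313+0.5699²/2)·0.9867) / 0.566097 = (0.004951 + 0.191117) / 0.566097 = 0.346350
d₂ = d₁ − σ√T = 0.346350 − 0.566097 = -0.219747
e^{−rT} = e^{−0.0313·0.9867} = 0.969588
N(d₁) = 0.635460,  N(d₂) = 0.413034
Call price V = S·N(d₁) − K·e^{−rT}·N(d₂) = 133.815199 − 83.915083 = 49.900116
φ(d₁) = (1/√(2π))·e^{−d₁²/2} = 0.375718
Γ = φ(d₁) / (S·σ·√T) = 0.003152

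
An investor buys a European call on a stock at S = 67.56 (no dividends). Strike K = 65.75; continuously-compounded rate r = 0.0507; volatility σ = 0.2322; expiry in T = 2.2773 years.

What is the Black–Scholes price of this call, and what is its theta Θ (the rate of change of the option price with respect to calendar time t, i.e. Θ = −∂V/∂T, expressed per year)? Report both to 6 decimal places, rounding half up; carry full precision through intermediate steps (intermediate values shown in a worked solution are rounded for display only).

σ√T = 0.2322·√2.2773 = 0.350407
d₁ = (ln(S/K) + (r+σ²/2)T) / (σ√T) = (ln(67.56/65.75) + (0.0507+0.2322²/2)·2.2773) / 0.350407 = (0.027156 + 0.176852) / 0.350407 = 0.582203
d₂ = d₁ − σ√T = 0.582203 − 0.350407 = 0.231797
e^{−rT} = e^{−0.0507·2.2773} = 0.890957
N(d₁) = 0.719785,  N(d₂) = 0.591652
Call price V = S·N(d₁) − K·e^{−rT}·N(d₂) = 48.628685 − 34.659228 = 13.969457
φ(d₁) = (1/√(2π))·e^{−d₁²/2} = 0.336748
Θ = −S·φ(d₁)·σ/(2√T) − r·K·e^{−rT}·N(d₂) = −1.750320 − 1.757223 = -3.507543

price = 13.969457
Θ = -3.507543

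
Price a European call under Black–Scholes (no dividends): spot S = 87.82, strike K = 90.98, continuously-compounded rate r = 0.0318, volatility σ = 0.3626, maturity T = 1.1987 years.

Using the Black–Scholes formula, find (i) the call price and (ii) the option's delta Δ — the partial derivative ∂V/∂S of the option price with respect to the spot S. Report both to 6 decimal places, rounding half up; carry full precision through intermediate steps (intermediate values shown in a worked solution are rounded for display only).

price = 13.920518
Δ = 0.581397

σ√T = 0.3626·√1.1987 = 0.396993
d₁ = (ln(S/K) + (r+σ²/2)T) / (σ√T) = (ln(87.82/90.98) + (0.0318+0.3626²/2)·1.1987) / 0.396993 = (-0.035350 + 0.116920) / 0.396993 = 0.205470
d₂ = d₁ − σ√T = 0.205470 − 0.396993 = -0.191524
e^{−rT} = e^{−0.0318·1.1987} = 0.962599
N(d₁) = 0.581397,  N(d₂) = 0.424058
Call price V = S·N(d₁) − K·e^{−rT}·N(d₂) = 51.058316 − 37.137798 = 13.920518
Δ = N(d₁) = 0.581397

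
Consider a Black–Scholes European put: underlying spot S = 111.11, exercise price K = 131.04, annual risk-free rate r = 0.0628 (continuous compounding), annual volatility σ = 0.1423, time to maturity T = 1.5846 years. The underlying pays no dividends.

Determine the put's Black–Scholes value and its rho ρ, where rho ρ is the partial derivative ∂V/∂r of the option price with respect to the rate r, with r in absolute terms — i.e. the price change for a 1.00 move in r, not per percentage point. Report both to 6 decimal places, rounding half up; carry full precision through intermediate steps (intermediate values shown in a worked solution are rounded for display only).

price = 12.496451
ρ = -126.971894

σ√T = 0.1423·√1.5846 = 0.179129
d₁ = (ln(S/K) + (r+σ²/2)T) / (σ√T) = (ln(111.11/131.04) + (0.0628+0.1423²/2)·1.5846) / 0.179129 = (-0.164982 + 0.115556) / 0.179129 = -0.275922
d₂ = d₁ − σ√T = -0.275922 − 0.179129 = -0.455051
e^{−rT} = e^{−0.0628·1.5846} = 0.905278
N(−d₁) = 0.608696,  N(−d₂) = 0.675464
Put price V = K·e^{−rT}·N(−d₂) − S·N(−d₁) = 80.128672 − 67.632221 = 12.496451
ρ = −K·T·e^{−rT}·N(−d₂) = -126.971894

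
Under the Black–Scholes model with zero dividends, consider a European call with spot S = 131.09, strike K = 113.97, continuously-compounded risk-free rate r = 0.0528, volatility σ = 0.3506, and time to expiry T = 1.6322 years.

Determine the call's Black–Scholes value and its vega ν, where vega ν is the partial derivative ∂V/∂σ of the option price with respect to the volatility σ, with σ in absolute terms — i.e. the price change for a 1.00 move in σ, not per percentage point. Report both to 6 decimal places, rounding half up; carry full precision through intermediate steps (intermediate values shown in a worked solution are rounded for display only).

σ√T = 0.3506·√1.6322 = 0.447918
d₁ = (ln(S/K) + (r+σ²/2)T) / (σ√T) = (ln(131.09/113.97) + (0.0528+0.3506²/2)·1.6322) / 0.447918 = (0.139949 + 0.186495) / 0.447918 = 0.728804
d₂ = d₁ − σ√T = 0.728804 − 0.447918 = 0.280886
e^{−rT} = e^{−0.0528·1.6322} = 0.917429
N(d₁) = 0.766939,  N(d₂) = 0.610601
Call price V = S·N(d₁) − K·e^{−rT}·N(d₂) = 100.538047 − 63.844049 = 36.693998
φ(d₁) = (1/√(2π))·e^{−d₁²/2} = 0.305894
ν = S·φ(d₁)·√T = 51.230375

price = 36.693998
ν = 51.230375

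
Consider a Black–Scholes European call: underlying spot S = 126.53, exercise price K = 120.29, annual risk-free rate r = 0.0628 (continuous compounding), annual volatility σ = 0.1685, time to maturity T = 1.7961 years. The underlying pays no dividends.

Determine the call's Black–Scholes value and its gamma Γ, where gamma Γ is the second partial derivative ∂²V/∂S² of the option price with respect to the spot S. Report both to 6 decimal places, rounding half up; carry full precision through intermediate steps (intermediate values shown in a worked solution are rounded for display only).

σ√T = 0.1685·√1.7961 = 0.225821
d₁ = (ln(S/K) + (r+σ²/2)T) / (σ√T) = (ln(126.53/120.29) + (0.0628+0.1685²/2)·1.7961) / 0.225821 = (0.050574 + 0.138293) / 0.225821 = 0.836354
d₂ = d₁ − σ√T = 0.836354 − 0.225821 = 0.610533
e^{−rT} = e^{−0.0628·1.7961} = 0.893334
N(d₁) = 0.798522,  N(d₂) = 0.729245
Call price V = S·N(d₁) − K·e^{−rT}·N(d₂) = 101.037006 − 78.364072 = 22.672933
φ(d₁) = (1/√(2π))·e^{−d₁²/2} = 0.281202
Γ = φ(d₁) / (S·σ·√T) = 0.009841

price = 22.672933
Γ = 0.009841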